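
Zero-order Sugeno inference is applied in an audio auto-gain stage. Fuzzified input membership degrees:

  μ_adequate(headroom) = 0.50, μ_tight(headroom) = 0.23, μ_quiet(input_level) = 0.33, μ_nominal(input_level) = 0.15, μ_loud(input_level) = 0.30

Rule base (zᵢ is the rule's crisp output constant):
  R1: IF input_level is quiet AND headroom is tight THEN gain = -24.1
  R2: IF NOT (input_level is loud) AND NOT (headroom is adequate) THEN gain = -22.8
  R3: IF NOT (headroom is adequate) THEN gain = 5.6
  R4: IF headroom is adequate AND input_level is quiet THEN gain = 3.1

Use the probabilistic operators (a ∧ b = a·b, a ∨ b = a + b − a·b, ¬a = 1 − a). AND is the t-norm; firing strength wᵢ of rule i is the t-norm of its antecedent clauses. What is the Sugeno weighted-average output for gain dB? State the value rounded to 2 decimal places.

-5.96

R1 (z=-24.1): quiet=0.33, tight=0.23; AND[a·b] → w = 0.0759
R2 (z=-22.8): ¬loud=1−0.30=0.70, ¬adequate=1−0.50=0.50; AND[a·b] → w = 0.3500
R3 (z=5.6): ¬adequate=1−0.50=0.50 → w = 0.5000
R4 (z=3.1): adequate=0.50, quiet=0.33; AND[a·b] → w = 0.1650
Weighted average = (0.0759·-24.1 + 0.3500·-22.8 + 0.5000·5.6 + 0.1650·3.1) / (0.0759 + 0.3500 + 0.5000 + 0.1650)
  = -6.4977 / 1.0909 = -5.96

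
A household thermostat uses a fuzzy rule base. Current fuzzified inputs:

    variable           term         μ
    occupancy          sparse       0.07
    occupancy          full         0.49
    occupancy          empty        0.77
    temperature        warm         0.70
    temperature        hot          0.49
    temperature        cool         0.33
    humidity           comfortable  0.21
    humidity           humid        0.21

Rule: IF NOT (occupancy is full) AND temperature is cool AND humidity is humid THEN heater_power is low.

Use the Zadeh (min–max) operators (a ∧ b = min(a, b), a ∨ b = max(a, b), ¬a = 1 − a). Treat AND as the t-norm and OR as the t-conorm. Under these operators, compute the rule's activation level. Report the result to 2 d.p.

0.21

firing strength: ¬full=1−0.49=0.51, cool=0.33, humid=0.21; AND[min(a, b)] → w = 0.21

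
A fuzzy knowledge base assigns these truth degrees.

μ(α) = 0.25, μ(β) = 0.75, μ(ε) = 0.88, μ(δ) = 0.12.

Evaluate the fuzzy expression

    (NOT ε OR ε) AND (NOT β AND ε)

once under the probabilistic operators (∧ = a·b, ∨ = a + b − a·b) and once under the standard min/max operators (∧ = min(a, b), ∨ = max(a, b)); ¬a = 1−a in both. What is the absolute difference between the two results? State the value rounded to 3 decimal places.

Under probabilistic:
  NOT ε = 1 − 0.8800 = 0.1200
  NOT ε OR ε = a + b − a·b on (0.1200, 0.8800) = 0.8944
  NOT β = 1 − 0.7500 = 0.2500
  NOT β AND ε = a·b on (0.2500, 0.8800) = 0.2200
  (NOT ε OR ε) AND (NOT β AND ε) = a·b on (0.8944, 0.2200) = 0.1968
  → value = 0.1968
Under standard min/max:
  NOT ε = 1 − 0.88 = 0.12
  NOT ε OR ε = max(a, b) on (0.12, 0.88) = 0.88
  NOT β = 1 − 0.75 = 0.25
  NOT β AND ε = min(a, b) on (0.25, 0.88) = 0.25
  (NOT ε OR ε) AND (NOT β AND ε) = min(a, b) on (0.88, 0.25) = 0.25
  → value = 0.2500
|0.1968 − 0.2500| = 0.053

0.053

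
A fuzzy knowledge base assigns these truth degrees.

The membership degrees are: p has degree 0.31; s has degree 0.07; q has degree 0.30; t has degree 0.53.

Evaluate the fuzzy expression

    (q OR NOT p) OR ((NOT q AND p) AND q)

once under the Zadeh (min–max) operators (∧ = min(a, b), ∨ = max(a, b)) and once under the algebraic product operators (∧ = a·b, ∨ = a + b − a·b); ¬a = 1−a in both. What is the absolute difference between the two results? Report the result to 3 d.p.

Under Zadeh (min–max):
  NOT p = 1 − 0.31 = 0.69
  q OR NOT p = max(a, b) on (0.30, 0.69) = 0.69
  NOT q = 1 − 0.30 = 0.70
  NOT q AND p = min(a, b) on (0.70, 0.31) = 0.31
  (NOT q AND p) AND q = min(a, b) on (0.31, 0.30) = 0.30
  (q OR NOT p) OR ((NOT q AND p) AND q) = max(a, b) on (0.69, 0.30) = 0.69
  → value = 0.6900
Under algebraic product:
  NOT p = 1 − 0.3100 = 0.6900
  q OR NOT p = a + b − a·b on (0.3000, 0.6900) = 0.7830
  NOT q = 1 − 0.3000 = 0.7000
  NOT q AND p = a·b on (0.7000, 0.3100) = 0.2170
  (NOT q AND p) AND q = a·b on (0.2170, 0.3000) = 0.0651
  (q OR NOT p) OR ((NOT q AND p) AND q) = a + b − a·b on (0.7830, 0.0651) = 0.7971
  → value = 0.7971
|0.6900 − 0.7971| = 0.107

0.107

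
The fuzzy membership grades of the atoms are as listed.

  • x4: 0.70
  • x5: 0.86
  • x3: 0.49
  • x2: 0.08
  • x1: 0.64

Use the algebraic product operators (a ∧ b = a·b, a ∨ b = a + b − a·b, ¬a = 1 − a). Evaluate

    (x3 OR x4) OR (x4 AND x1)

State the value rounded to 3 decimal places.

0.916

x3 OR x4 = a + b − a·b on (0.4900, 0.7000) = 0.8470
x4 AND x1 = a·b on (0.7000, 0.6400) = 0.4480
(x3 OR x4) OR (x4 AND x1) = a + b − a·b on (0.8470, 0.4480) = 0.9155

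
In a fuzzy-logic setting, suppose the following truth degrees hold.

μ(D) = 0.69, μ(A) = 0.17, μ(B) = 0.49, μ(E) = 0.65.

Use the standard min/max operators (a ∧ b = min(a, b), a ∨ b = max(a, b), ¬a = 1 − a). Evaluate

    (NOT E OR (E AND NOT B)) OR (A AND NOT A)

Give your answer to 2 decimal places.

0.51

NOT E = 1 − 0.65 = 0.35
NOT B = 1 − 0.49 = 0.51
E AND NOT B = min(a, b) on (0.65, 0.51) = 0.51
NOT E OR (E AND NOT B) = max(a, b) on (0.35, 0.51) = 0.51
NOT A = 1 − 0.17 = 0.83
A AND NOT A = min(a, b) on (0.17, 0.83) = 0.17
(NOT E OR (E AND NOT B)) OR (A AND NOT A) = max(a, b) on (0.51, 0.17) = 0.51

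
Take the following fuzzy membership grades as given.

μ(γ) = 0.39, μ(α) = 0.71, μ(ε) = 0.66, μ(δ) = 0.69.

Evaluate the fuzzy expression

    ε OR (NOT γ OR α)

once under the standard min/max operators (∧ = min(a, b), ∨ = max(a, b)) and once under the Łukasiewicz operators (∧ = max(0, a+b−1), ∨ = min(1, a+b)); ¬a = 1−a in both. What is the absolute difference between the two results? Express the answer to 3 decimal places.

0.290

Under standard min/max:
  NOT γ = 1 − 0.39 = 0.61
  NOT γ OR α = max(a, b) on (0.61, 0.71) = 0.71
  ε OR (NOT γ OR α) = max(a, b) on (0.66, 0.71) = 0.71
  → value = 0.7100
Under Łukasiewicz:
  NOT γ = 1 − 0.39 = 0.61
  NOT γ OR α = min(1, a+b) on (0.61, 0.71) = 1.00
  ε OR (NOT γ OR α) = min(1, a+b) on (0.66, 1.00) = 1.00
  → value = 1.0000
|0.7100 − 1.0000| = 0.290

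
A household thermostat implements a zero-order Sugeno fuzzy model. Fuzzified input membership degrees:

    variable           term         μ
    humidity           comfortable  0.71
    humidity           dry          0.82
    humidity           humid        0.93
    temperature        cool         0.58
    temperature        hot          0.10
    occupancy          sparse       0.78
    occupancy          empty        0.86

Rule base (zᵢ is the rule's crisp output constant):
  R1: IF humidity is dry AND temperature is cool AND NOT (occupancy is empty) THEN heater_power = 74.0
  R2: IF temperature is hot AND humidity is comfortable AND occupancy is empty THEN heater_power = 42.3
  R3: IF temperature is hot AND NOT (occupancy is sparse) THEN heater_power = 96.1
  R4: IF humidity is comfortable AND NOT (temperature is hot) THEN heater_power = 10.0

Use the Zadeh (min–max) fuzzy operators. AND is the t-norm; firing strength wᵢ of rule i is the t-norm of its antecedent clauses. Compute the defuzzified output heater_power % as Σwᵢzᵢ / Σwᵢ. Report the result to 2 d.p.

R1 (z=74.0): dry=0.82, cool=0.58, ¬empty=1−0.86=0.14; AND[min(a, b)] → w = 0.14
R2 (z=42.3): hot=0.10, comfortable=0.71, empty=0.86; AND[min(a, b)] → w = 0.10
R3 (z=96.1): hot=0.10, ¬sparse=1−0.78=0.22; AND[min(a, b)] → w = 0.10
R4 (z=10.0): comfortable=0.71, ¬hot=1−0.10=0.90; AND[min(a, b)] → w = 0.71
Weighted average = (0.14·74.0 + 0.10·42.3 + 0.10·96.1 + 0.71·10.0) / (0.14 + 0.10 + 0.10 + 0.71)
  = 31.3000 / 1.0500 = 29.81

29.81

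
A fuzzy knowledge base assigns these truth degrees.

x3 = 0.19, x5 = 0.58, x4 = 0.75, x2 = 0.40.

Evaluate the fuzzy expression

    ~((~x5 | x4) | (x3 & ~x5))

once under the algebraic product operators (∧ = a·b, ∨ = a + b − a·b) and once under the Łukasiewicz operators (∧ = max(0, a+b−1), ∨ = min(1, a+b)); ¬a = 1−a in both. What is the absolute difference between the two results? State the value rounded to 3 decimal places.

Under algebraic product:
  ~x5 = 1 − 0.5800 = 0.4200
  ~x5 | x4 = a + b − a·b on (0.4200, 0.7500) = 0.8550
  ~x5 = 1 − 0.5800 = 0.4200
  x3 & ~x5 = a·b on (0.1900, 0.4200) = 0.0798
  (~x5 | x4) | (x3 & ~x5) = a + b − a·b on (0.8550, 0.0798) = 0.8666
  ~((~x5 | x4) | (x3 & ~x5)) = 1 − 0.8666 = 0.1334
  → value = 0.1334
Under Łukasiewicz:
  ~x5 = 1 − 0.58 = 0.42
  ~x5 | x4 = min(1, a+b) on (0.42, 0.75) = 1.00
  ~x5 = 1 − 0.58 = 0.42
  x3 & ~x5 = max(0, a+b−1) on (0.19, 0.42) = 0.00
  (~x5 | x4) | (x3 & ~x5) = min(1, a+b) on (1.00, 0.00) = 1.00
  ~((~x5 | x4) | (x3 & ~x5)) = 1 − 1.00 = 0.00
  → value = 0.0000
|0.1334 − 0.0000| = 0.133

0.133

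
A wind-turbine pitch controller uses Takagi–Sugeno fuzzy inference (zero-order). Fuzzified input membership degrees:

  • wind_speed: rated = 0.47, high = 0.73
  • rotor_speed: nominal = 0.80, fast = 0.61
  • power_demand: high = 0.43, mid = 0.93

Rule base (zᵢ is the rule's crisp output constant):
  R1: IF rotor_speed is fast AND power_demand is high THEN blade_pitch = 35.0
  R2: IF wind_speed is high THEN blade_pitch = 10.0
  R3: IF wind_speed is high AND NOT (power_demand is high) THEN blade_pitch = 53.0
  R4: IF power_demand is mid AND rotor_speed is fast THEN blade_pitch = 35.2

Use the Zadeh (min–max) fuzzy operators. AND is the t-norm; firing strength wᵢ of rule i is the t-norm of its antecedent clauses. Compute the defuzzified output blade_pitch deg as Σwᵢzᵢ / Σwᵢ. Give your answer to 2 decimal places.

31.64

R1 (z=35.0): fast=0.61, high=0.43; AND[min(a, b)] → w = 0.43
R2 (z=10.0): high=0.73 → w = 0.73
R3 (z=53.0): high=0.73, ¬high=1−0.43=0.57; AND[min(a, b)] → w = 0.57
R4 (z=35.2): mid=0.93, fast=0.61; AND[min(a, b)] → w = 0.61
Weighted average = (0.43·35.0 + 0.73·10.0 + 0.57·53.0 + 0.61·35.2) / (0.43 + 0.73 + 0.57 + 0.61)
  = 74.0320 / 2.3400 = 31.64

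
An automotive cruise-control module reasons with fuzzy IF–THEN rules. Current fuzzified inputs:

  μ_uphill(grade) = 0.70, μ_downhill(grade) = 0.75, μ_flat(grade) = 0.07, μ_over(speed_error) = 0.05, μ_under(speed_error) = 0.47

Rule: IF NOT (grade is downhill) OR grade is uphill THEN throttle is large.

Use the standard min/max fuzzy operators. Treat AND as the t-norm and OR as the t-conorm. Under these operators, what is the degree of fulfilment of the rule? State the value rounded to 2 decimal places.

0.70

firing strength: ¬downhill=1−0.75=0.25, uphill=0.70; OR[max(a, b)] → w = 0.70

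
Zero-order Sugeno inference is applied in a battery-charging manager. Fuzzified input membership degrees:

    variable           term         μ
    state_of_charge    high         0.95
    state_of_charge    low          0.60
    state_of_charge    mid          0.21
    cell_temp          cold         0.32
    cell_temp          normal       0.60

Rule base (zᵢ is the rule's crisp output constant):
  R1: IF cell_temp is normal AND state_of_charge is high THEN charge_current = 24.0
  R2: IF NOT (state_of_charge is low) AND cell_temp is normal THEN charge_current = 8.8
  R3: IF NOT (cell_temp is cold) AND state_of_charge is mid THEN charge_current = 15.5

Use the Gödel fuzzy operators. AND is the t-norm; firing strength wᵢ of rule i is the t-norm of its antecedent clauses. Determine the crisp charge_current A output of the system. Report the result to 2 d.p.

17.50

R1 (z=24.0): normal=0.60, high=0.95; AND[min(a, b)] → w = 0.60
R2 (z=8.8): ¬low=1−0.60=0.40, normal=0.60; AND[min(a, b)] → w = 0.40
R3 (z=15.5): ¬cold=1−0.32=0.68, mid=0.21; AND[min(a, b)] → w = 0.21
Weighted average = (0.60·24.0 + 0.40·8.8 + 0.21·15.5) / (0.60 + 0.40 + 0.21)
  = 21.1750 / 1.2100 = 17.50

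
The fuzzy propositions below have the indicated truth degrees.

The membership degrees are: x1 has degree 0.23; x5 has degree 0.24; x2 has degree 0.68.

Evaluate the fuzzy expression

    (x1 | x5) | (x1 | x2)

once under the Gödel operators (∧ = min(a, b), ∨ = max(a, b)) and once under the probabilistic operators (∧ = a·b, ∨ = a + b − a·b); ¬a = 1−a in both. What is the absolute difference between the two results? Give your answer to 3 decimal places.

Under Gödel:
  x1 | x5 = max(a, b) on (0.23, 0.24) = 0.24
  x1 | x2 = max(a, b) on (0.23, 0.68) = 0.68
  (x1 | x5) | (x1 | x2) = max(a, b) on (0.24, 0.68) = 0.68
  → value = 0.6800
Under probabilistic:
  x1 | x5 = a + b − a·b on (0.2300, 0.2400) = 0.4148
  x1 | x2 = a + b − a·b on (0.2300, 0.6800) = 0.7536
  (x1 | x5) | (x1 | x2) = a + b − a·b on (0.4148, 0.7536) = 0.8558
  → value = 0.8558
|0.6800 − 0.8558| = 0.176

0.176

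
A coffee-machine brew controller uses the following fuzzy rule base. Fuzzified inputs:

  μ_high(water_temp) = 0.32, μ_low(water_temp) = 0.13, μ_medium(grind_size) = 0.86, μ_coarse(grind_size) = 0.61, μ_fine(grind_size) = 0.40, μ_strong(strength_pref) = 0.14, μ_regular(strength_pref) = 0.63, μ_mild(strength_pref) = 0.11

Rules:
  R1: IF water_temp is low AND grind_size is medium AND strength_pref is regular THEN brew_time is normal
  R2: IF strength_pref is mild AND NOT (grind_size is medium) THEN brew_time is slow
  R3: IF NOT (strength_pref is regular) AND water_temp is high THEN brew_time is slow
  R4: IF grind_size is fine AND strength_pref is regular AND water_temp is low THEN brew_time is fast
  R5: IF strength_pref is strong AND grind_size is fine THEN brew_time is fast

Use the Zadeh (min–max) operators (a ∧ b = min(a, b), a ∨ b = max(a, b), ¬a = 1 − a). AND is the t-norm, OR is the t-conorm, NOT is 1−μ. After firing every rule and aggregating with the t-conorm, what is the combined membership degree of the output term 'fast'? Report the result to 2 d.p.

0.14

R1: low=0.13, medium=0.86, regular=0.63; AND[min(a, b)] → w = 0.13
R2: mild=0.11, ¬medium=1−0.86=0.14; AND[min(a, b)] → w = 0.11
R3: ¬regular=1−0.63=0.37, high=0.32; AND[min(a, b)] → w = 0.32
R4: fine=0.40, regular=0.63, low=0.13; AND[min(a, b)] → w = 0.13
R5: strong=0.14, fine=0.40; AND[min(a, b)] → w = 0.14
Rules with consequent 'fast': {R4, R5} → strengths 0.13, 0.14
Aggregate via t-conorm [max(a, b)]: 0.14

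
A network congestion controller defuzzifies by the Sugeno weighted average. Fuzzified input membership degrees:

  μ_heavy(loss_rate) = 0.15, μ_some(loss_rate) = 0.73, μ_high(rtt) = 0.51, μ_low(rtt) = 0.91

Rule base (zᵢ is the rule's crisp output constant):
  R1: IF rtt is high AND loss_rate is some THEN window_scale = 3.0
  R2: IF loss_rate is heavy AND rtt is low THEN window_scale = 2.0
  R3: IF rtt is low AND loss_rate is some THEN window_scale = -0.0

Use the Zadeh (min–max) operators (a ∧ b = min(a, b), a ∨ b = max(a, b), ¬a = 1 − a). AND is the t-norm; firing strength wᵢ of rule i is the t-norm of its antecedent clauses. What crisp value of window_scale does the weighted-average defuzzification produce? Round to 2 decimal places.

R1 (z=3.0): high=0.51, some=0.73; AND[min(a, b)] → w = 0.51
R2 (z=2.0): heavy=0.15, low=0.91; AND[min(a, b)] → w = 0.15
R3 (z=-0.0): low=0.91, some=0.73; AND[min(a, b)] → w = 0.73
Weighted average = (0.51·3.0 + 0.15·2.0 + 0.73·-0.0) / (0.51 + 0.15 + 0.73)
  = 1.8300 / 1.3900 = 1.32

1.32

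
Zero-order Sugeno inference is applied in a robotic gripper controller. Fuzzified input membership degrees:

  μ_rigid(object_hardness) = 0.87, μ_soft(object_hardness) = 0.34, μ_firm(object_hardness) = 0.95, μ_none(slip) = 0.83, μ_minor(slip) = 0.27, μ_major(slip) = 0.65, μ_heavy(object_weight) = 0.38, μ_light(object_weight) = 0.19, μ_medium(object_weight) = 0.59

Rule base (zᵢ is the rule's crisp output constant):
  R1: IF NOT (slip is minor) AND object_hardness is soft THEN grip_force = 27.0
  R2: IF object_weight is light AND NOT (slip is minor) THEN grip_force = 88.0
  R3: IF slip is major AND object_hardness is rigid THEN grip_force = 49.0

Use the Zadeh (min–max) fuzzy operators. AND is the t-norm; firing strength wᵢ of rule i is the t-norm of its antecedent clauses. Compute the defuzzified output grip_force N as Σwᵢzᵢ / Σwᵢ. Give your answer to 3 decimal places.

R1 (z=27.0): ¬minor=1−0.27=0.73, soft=0.34; AND[min(a, b)] → w = 0.34
R2 (z=88.0): light=0.19, ¬minor=1−0.27=0.73; AND[min(a, b)] → w = 0.19
R3 (z=49.0): major=0.65, rigid=0.87; AND[min(a, b)] → w = 0.65
Weighted average = (0.34·27.0 + 0.19·88.0 + 0.65·49.0) / (0.34 + 0.19 + 0.65)
  = 57.7500 / 1.1800 = 48.941

48.941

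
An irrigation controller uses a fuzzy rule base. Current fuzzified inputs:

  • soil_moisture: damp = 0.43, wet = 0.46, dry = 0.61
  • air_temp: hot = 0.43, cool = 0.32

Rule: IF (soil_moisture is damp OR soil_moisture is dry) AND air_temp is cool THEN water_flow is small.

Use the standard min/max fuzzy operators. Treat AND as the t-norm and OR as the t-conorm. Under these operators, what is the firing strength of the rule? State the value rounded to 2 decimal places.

firing strength: (damp=0.43 OR dry=0.61) = 0.61; AND[min(a, b)] with cool=0.32 → w = 0.32

0.32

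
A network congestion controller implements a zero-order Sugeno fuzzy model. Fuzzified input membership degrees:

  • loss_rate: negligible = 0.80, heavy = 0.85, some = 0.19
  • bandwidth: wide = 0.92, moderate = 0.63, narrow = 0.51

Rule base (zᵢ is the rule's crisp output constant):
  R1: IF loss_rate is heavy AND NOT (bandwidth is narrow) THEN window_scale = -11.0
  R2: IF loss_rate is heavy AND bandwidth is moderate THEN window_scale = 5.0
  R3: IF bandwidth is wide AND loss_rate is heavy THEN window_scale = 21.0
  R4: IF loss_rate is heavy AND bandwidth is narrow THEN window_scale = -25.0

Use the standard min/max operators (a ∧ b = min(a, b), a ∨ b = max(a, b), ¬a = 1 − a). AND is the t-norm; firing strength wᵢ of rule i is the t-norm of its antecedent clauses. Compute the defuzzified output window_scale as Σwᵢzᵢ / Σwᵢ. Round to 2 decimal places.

R1 (z=-11.0): heavy=0.85, ¬narrow=1−0.51=0.49; AND[min(a, b)] → w = 0.49
R2 (z=5.0): heavy=0.85, moderate=0.63; AND[min(a, b)] → w = 0.63
R3 (z=21.0): wide=0.92, heavy=0.85; AND[min(a, b)] → w = 0.85
R4 (z=-25.0): heavy=0.85, narrow=0.51; AND[min(a, b)] → w = 0.51
Weighted average = (0.49·-11.0 + 0.63·5.0 + 0.85·21.0 + 0.51·-25.0) / (0.49 + 0.63 + 0.85 + 0.51)
  = 2.8600 / 2.4800 = 1.15

1.15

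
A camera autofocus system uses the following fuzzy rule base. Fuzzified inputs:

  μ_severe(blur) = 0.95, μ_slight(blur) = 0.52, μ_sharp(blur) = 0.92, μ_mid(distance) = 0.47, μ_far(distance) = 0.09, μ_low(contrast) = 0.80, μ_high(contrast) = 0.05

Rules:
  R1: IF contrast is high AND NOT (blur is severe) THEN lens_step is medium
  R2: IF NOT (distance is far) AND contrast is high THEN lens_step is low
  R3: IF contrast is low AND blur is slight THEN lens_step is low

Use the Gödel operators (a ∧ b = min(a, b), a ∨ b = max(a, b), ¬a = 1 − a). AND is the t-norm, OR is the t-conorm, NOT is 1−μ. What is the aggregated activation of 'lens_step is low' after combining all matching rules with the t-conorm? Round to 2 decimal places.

0.52

R1: high=0.05, ¬severe=1−0.95=0.05; AND[min(a, b)] → w = 0.05
R2: ¬far=1−0.09=0.91, high=0.05; AND[min(a, b)] → w = 0.05
R3: low=0.80, slight=0.52; AND[min(a, b)] → w = 0.52
Rules with consequent 'low': {R2, R3} → strengths 0.05, 0.52
Aggregate via t-conorm [max(a, b)]: 0.52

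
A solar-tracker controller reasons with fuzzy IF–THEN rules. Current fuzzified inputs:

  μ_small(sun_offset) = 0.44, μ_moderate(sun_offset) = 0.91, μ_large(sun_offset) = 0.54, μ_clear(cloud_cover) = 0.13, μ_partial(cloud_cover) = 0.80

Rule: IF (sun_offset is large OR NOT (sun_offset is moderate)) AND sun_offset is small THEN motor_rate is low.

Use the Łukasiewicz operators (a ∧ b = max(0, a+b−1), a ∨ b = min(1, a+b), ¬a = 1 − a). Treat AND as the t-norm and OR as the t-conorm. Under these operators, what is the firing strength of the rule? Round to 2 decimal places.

firing strength: (large=0.54 OR ¬moderate=1−0.91=0.09) = 0.63; AND[max(0, a+b−1)] with small=0.44 → w = 0.07

0.07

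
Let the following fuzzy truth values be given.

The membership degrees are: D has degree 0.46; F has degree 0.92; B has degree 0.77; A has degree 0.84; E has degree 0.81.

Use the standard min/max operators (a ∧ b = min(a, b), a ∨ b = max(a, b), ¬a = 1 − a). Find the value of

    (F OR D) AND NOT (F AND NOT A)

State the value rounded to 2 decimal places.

F OR D = max(a, b) on (0.92, 0.46) = 0.92
NOT A = 1 − 0.84 = 0.16
F AND NOT A = min(a, b) on (0.92, 0.16) = 0.16
NOT (F AND NOT A) = 1 − 0.16 = 0.84
(F OR D) AND NOT (F AND NOT A) = min(a, b) on (0.92, 0.84) = 0.84

0.84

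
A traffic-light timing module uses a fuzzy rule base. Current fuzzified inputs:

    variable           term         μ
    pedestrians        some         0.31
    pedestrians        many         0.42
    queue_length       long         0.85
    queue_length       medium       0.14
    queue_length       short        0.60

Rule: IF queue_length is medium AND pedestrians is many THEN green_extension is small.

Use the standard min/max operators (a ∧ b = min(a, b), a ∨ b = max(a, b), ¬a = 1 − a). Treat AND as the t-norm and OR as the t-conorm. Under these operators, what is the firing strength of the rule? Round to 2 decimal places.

firing strength: medium=0.14, many=0.42; AND[min(a, b)] → w = 0.14

0.14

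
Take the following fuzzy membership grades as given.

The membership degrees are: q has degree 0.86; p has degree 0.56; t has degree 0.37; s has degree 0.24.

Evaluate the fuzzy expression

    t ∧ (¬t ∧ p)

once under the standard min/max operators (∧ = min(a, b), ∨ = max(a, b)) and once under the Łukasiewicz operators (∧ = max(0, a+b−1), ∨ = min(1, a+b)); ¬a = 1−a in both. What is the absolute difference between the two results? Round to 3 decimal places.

Under standard min/max:
  ¬t = 1 − 0.37 = 0.63
  ¬t ∧ p = min(a, b) on (0.63, 0.56) = 0.56
  t ∧ (¬t ∧ p) = min(a, b) on (0.37, 0.56) = 0.37
  → value = 0.3700
Under Łukasiewicz:
  ¬t = 1 − 0.37 = 0.63
  ¬t ∧ p = max(0, a+b−1) on (0.63, 0.56) = 0.19
  t ∧ (¬t ∧ p) = max(0, a+b−1) on (0.37, 0.19) = 0.00
  → value = 0.0000
|0.3700 − 0.0000| = 0.370

0.370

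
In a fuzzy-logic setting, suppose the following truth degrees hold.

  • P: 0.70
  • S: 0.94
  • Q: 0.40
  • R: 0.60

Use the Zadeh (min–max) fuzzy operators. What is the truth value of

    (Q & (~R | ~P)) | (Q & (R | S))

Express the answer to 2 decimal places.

0.40

~R = 1 − 0.60 = 0.40
~P = 1 − 0.70 = 0.30
~R | ~P = max(a, b) on (0.40, 0.30) = 0.40
Q & (~R | ~P) = min(a, b) on (0.40, 0.40) = 0.40
R | S = max(a, b) on (0.60, 0.94) = 0.94
Q & (R | S) = min(a, b) on (0.40, 0.94) = 0.40
(Q & (~R | ~P)) | (Q & (R | S)) = max(a, b) on (0.40, 0.40) = 0.40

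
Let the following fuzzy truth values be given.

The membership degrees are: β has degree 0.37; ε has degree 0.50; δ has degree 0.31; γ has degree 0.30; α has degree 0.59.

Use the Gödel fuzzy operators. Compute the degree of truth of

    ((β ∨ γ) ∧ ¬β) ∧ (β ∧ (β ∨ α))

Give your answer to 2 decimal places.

0.37

β ∨ γ = max(a, b) on (0.37, 0.30) = 0.37
¬β = 1 − 0.37 = 0.63
(β ∨ γ) ∧ ¬β = min(a, b) on (0.37, 0.63) = 0.37
β ∨ α = max(a, b) on (0.37, 0.59) = 0.59
β ∧ (β ∨ α) = min(a, b) on (0.37, 0.59) = 0.37
((β ∨ γ) ∧ ¬β) ∧ (β ∧ (β ∨ α)) = min(a, b) on (0.37, 0.37) = 0.37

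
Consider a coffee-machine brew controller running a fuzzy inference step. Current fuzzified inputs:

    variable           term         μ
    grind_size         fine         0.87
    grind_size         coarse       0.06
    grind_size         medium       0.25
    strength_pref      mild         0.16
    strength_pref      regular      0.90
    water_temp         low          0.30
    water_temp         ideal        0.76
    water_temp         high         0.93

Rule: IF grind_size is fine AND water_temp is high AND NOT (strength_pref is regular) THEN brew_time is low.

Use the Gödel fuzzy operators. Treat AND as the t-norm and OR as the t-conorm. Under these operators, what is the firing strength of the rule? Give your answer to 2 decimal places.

firing strength: fine=0.87, high=0.93, ¬regular=1−0.90=0.10; AND[min(a, b)] → w = 0.10

0.10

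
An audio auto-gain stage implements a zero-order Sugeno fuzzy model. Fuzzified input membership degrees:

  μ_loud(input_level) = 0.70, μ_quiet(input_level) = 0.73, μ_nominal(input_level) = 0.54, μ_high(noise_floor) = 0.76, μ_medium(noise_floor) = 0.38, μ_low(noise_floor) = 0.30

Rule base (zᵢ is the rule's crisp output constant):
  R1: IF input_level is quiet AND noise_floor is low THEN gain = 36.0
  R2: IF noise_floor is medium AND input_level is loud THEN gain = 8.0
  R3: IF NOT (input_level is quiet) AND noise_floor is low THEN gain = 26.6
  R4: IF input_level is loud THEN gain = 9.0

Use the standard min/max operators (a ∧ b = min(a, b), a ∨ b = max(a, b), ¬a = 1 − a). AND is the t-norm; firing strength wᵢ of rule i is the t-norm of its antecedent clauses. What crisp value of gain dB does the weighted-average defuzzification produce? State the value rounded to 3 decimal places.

16.559

R1 (z=36.0): quiet=0.73, low=0.30; AND[min(a, b)] → w = 0.30
R2 (z=8.0): medium=0.38, loud=0.70; AND[min(a, b)] → w = 0.38
R3 (z=26.6): ¬quiet=1−0.73=0.27, low=0.30; AND[min(a, b)] → w = 0.27
R4 (z=9.0): loud=0.70 → w = 0.70
Weighted average = (0.30·36.0 + 0.38·8.0 + 0.27·26.6 + 0.70·9.0) / (0.30 + 0.38 + 0.27 + 0.70)
  = 27.3220 / 1.6500 = 16.559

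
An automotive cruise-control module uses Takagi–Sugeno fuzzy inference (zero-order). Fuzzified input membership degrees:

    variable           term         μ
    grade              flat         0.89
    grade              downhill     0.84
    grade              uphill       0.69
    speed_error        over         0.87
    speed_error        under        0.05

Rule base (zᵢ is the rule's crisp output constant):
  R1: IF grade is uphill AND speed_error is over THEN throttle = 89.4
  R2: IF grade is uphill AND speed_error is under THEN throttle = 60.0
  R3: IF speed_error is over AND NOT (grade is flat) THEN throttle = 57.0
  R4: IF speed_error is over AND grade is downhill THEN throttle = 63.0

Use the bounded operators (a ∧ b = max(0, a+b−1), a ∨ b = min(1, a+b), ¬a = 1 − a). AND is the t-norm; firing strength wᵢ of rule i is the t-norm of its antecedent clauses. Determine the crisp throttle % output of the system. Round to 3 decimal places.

74.641

R1 (z=89.4): uphill=0.69, over=0.87; AND[max(0, a+b−1)] → w = 0.56
R2 (z=60.0): uphill=0.69, under=0.05; AND[max(0, a+b−1)] → w = 0.00
R3 (z=57.0): over=0.87, ¬flat=1−0.89=0.11; AND[max(0, a+b−1)] → w = 0.00
R4 (z=63.0): over=0.87, downhill=0.84; AND[max(0, a+b−1)] → w = 0.71
Weighted average = (0.56·89.4 + 0.00·60.0 + 0.00·57.0 + 0.71·63.0) / (0.56 + 0.00 + 0.00 + 0.71)
  = 94.7940 / 1.2700 = 74.641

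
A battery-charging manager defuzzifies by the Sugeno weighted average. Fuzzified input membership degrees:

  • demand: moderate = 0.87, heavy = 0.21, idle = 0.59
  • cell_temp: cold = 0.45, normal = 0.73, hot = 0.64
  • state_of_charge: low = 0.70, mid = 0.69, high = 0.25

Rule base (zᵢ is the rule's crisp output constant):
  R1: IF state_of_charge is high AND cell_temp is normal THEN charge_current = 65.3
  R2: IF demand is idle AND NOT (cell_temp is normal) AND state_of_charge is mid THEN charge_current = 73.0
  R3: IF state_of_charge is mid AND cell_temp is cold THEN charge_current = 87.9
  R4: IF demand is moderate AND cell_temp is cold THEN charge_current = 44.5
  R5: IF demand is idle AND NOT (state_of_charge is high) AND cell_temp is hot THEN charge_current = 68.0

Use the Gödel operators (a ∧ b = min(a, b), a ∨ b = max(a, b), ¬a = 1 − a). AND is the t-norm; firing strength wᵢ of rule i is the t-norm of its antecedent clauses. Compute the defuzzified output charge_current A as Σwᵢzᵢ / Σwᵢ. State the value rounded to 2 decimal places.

R1 (z=65.3): high=0.25, normal=0.73; AND[min(a, b)] → w = 0.25
R2 (z=73.0): idle=0.59, ¬normal=1−0.73=0.27, mid=0.69; AND[min(a, b)] → w = 0.27
R3 (z=87.9): mid=0.69, cold=0.45; AND[min(a, b)] → w = 0.45
R4 (z=44.5): moderate=0.87, cold=0.45; AND[min(a, b)] → w = 0.45
R5 (z=68.0): idle=0.59, ¬high=1−0.25=0.75, hot=0.64; AND[min(a, b)] → w = 0.59
Weighted average = (0.25·65.3 + 0.27·73.0 + 0.45·87.9 + 0.45·44.5 + 0.59·68.0) / (0.25 + 0.27 + 0.45 + 0.45 + 0.59)
  = 135.7350 / 2.0100 = 67.53

67.53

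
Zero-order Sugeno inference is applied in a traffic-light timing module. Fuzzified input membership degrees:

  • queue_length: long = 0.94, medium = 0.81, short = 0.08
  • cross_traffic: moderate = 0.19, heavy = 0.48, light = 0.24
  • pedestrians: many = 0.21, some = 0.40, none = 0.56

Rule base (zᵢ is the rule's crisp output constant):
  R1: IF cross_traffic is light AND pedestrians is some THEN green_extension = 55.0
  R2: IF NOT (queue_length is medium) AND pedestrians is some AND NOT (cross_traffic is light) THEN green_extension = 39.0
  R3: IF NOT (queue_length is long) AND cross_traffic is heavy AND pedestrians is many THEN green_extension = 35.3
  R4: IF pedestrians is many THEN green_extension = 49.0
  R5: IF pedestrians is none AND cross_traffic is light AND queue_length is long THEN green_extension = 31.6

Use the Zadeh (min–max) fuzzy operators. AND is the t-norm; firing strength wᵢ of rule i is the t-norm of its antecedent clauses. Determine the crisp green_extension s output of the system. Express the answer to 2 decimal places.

R1 (z=55.0): light=0.24, some=0.40; AND[min(a, b)] → w = 0.24
R2 (z=39.0): ¬medium=1−0.81=0.19, some=0.40, ¬light=1−0.24=0.76; AND[min(a, b)] → w = 0.19
R3 (z=35.3): ¬long=1−0.94=0.06, heavy=0.48, many=0.21; AND[min(a, b)] → w = 0.06
R4 (z=49.0): many=0.21 → w = 0.21
R5 (z=31.6): none=0.56, light=0.24, long=0.94; AND[min(a, b)] → w = 0.24
Weighted average = (0.24·55.0 + 0.19·39.0 + 0.06·35.3 + 0.21·49.0 + 0.24·31.6) / (0.24 + 0.19 + 0.06 + 0.21 + 0.24)
  = 40.6020 / 0.9400 = 43.19

43.19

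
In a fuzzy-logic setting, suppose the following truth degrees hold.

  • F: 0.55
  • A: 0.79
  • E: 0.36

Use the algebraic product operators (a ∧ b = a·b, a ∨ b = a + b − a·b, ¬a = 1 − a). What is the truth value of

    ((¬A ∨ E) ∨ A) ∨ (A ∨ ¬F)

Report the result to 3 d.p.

0.988

¬A = 1 − 0.7900 = 0.2100
¬A ∨ E = a + b − a·b on (0.2100, 0.3600) = 0.4944
(¬A ∨ E) ∨ A = a + b − a·b on (0.4944, 0.7900) = 0.8938
¬F = 1 − 0.5500 = 0.4500
A ∨ ¬F = a + b − a·b on (0.7900, 0.4500) = 0.8845
((¬A ∨ E) ∨ A) ∨ (A ∨ ¬F) = a + b − a·b on (0.8938, 0.8845) = 0.9877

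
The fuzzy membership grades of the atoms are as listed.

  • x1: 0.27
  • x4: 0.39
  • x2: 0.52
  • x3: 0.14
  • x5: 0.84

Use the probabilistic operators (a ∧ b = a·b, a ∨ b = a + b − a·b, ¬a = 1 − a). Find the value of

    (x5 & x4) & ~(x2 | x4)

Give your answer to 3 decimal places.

x5 & x4 = a·b on (0.8400, 0.3900) = 0.3276
x2 | x4 = a + b − a·b on (0.5200, 0.3900) = 0.7072
~(x2 | x4) = 1 − 0.7072 = 0.2928
(x5 & x4) & ~(x2 | x4) = a·b on (0.3276, 0.2928) = 0.0959

0.096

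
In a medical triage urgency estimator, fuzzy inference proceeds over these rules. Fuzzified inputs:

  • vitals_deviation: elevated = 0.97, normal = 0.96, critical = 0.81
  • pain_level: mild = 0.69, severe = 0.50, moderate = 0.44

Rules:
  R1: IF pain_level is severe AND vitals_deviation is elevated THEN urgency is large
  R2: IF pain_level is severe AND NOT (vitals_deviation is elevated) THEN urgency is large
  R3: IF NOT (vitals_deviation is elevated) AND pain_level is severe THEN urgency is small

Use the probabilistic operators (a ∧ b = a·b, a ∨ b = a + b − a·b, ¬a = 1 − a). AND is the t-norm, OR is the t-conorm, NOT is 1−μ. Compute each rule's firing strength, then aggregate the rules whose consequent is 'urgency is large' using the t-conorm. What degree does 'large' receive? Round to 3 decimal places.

0.493

R1: severe=0.50, elevated=0.97; AND[a·b] → w = 0.4850
R2: severe=0.50, ¬elevated=1−0.97=0.03; AND[a·b] → w = 0.0150
R3: ¬elevated=1−0.97=0.03, severe=0.50; AND[a·b] → w = 0.0150
Rules with consequent 'large': {R1, R2} → strengths 0.4850, 0.0150
Aggregate via t-conorm [a + b − a·b]: 0.4927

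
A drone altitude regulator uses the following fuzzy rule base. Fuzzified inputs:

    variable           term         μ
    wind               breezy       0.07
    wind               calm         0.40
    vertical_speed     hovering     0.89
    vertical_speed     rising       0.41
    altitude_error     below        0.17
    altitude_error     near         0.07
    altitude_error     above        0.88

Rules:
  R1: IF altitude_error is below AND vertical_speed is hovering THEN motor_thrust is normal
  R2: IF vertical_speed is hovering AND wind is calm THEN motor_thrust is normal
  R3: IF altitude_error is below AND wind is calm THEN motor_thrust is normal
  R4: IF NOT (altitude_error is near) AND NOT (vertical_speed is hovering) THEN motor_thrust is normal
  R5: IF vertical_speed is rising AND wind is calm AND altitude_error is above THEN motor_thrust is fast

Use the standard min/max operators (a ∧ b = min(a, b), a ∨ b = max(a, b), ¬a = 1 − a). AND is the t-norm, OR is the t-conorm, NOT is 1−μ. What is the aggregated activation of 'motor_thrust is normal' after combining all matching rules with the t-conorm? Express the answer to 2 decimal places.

R1: below=0.17, hovering=0.89; AND[min(a, b)] → w = 0.17
R2: hovering=0.89, calm=0.40; AND[min(a, b)] → w = 0.40
R3: below=0.17, calm=0.40; AND[min(a, b)] → w = 0.17
R4: ¬near=1−0.07=0.93, ¬hovering=1−0.89=0.11; AND[min(a, b)] → w = 0.11
R5: rising=0.41, calm=0.40, above=0.88; AND[min(a, b)] → w = 0.40
Rules with consequent 'normal': {R1, R2, R3, R4} → strengths 0.17, 0.40, 0.17, 0.11
Aggregate via t-conorm [max(a, b)]: 0.40

0.40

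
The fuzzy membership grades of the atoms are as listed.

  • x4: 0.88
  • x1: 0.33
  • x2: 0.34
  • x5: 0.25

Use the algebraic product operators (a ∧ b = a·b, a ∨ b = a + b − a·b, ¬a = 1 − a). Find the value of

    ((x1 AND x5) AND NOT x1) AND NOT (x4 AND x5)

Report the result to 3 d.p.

0.043

x1 AND x5 = a·b on (0.3300, 0.2500) = 0.0825
NOT x1 = 1 − 0.3300 = 0.6700
(x1 AND x5) AND NOT x1 = a·b on (0.0825, 0.6700) = 0.0553
x4 AND x5 = a·b on (0.8800, 0.2500) = 0.2200
NOT (x4 AND x5) = 1 − 0.2200 = 0.7800
((x1 AND x5) AND NOT x1) AND NOT (x4 AND x5) = a·b on (0.0553, 0.7800) = 0.0431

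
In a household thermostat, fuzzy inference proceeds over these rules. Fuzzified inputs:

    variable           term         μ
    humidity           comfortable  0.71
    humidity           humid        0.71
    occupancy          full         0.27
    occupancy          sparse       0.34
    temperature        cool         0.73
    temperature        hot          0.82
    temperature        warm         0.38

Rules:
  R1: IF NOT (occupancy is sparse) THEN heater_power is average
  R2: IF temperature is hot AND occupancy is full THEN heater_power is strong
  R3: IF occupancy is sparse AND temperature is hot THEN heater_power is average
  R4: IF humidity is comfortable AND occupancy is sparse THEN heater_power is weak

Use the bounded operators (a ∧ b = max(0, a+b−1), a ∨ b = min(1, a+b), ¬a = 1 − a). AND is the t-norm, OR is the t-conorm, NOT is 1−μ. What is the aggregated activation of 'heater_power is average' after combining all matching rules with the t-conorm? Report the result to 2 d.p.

R1: ¬sparse=1−0.34=0.66 → w = 0.66
R2: hot=0.82, full=0.27; AND[max(0, a+b−1)] → w = 0.09
R3: sparse=0.34, hot=0.82; AND[max(0, a+b−1)] → w = 0.16
R4: comfortable=0.71, sparse=0.34; AND[max(0, a+b−1)] → w = 0.05
Rules with consequent 'average': {R1, R3} → strengths 0.66, 0.16
Aggregate via t-conorm [min(1, a+b)]: 0.82

0.82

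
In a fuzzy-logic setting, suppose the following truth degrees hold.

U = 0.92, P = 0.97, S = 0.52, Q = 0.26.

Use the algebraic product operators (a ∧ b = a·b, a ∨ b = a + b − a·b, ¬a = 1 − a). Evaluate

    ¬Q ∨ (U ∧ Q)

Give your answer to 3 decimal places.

¬Q = 1 − 0.2600 = 0.7400
U ∧ Q = a·b on (0.9200, 0.2600) = 0.2392
¬Q ∨ (U ∧ Q) = a + b − a·b on (0.7400, 0.2392) = 0.8022

0.802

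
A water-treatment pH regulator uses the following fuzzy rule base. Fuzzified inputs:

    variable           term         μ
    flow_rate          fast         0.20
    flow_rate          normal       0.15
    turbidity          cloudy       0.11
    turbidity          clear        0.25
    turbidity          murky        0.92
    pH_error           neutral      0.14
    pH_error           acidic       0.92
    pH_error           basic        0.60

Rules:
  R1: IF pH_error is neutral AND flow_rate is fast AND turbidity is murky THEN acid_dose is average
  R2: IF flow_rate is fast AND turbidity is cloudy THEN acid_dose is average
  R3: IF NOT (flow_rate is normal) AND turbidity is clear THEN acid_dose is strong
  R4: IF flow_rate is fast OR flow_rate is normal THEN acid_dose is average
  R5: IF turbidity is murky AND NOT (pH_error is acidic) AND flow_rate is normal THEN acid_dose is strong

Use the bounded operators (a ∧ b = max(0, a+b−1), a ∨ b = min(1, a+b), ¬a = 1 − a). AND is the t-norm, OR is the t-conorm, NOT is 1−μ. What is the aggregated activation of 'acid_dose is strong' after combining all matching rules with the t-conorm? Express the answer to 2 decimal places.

R1: neutral=0.14, fast=0.20, murky=0.92; AND[max(0, a+b−1)] → w = 0.00
R2: fast=0.20, cloudy=0.11; AND[max(0, a+b−1)] → w = 0.00
R3: ¬normal=1−0.15=0.85, clear=0.25; AND[max(0, a+b−1)] → w = 0.10
R4: fast=0.20, normal=0.15; OR[min(1, a+b)] → w = 0.35
R5: murky=0.92, ¬acidic=1−0.92=0.08, normal=0.15; AND[max(0, a+b−1)] → w = 0.00
Rules with consequent 'strong': {R3, R5} → strengths 0.10, 0.00
Aggregate via t-conorm [min(1, a+b)]: 0.10

0.10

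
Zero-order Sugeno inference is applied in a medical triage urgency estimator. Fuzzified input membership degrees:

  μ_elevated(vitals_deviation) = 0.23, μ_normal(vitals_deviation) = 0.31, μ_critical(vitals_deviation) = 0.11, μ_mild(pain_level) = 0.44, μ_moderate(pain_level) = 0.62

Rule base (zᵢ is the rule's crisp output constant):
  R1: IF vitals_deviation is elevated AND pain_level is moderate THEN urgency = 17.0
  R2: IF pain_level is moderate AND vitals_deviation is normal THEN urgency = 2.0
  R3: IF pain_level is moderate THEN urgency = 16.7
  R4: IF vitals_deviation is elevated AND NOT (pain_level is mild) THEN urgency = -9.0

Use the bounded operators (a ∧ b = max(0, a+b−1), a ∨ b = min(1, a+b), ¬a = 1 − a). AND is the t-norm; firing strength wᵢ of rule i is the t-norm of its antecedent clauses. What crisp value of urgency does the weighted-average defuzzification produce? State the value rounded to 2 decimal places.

R1 (z=17.0): elevated=0.23, moderate=0.62; AND[max(0, a+b−1)] → w = 0.00
R2 (z=2.0): moderate=0.62, normal=0.31; AND[max(0, a+b−1)] → w = 0.00
R3 (z=16.7): moderate=0.62 → w = 0.62
R4 (z=-9.0): elevated=0.23, ¬mild=1−0.44=0.56; AND[max(0, a+b−1)] → w = 0.00
Weighted average = (0.00·17.0 + 0.00·2.0 + 0.62·16.7 + 0.00·-9.0) / (0.00 + 0.00 + 0.62 + 0.00)
  = 10.3540 / 0.6200 = 16.70

16.70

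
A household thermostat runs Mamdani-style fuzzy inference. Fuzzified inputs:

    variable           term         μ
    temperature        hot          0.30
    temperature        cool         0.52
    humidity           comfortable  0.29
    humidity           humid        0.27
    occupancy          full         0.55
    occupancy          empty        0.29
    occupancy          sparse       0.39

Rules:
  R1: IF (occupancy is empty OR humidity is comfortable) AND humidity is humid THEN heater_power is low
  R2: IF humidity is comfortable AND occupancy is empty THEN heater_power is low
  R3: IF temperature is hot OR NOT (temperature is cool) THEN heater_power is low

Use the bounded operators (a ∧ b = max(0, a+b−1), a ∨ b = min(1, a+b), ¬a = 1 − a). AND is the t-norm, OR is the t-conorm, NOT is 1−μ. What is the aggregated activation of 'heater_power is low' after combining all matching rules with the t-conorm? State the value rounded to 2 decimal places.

R1: (empty=0.29 OR comfortable=0.29) = 0.58; AND[max(0, a+b−1)] with humid=0.27 → w = 0.00
R2: comfortable=0.29, empty=0.29; AND[max(0, a+b−1)] → w = 0.00
R3: hot=0.30, ¬cool=1−0.52=0.48; OR[min(1, a+b)] → w = 0.78
Rules with consequent 'low': {R1, R2, R3} → strengths 0.00, 0.00, 0.78
Aggregate via t-conorm [min(1, a+b)]: 0.78

0.78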